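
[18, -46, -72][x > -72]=[18, -46]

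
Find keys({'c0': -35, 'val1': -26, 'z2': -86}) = ['c0', 'val1', 'z2']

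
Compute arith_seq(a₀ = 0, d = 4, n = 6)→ [0, 4, 8, 12, 16, 20]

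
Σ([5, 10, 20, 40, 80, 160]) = 315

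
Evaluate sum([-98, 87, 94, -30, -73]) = (-98) + 87 + 94 + (-30) + (-73)
= -20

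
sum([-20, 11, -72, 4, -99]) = (-20) + 11 + (-72) + 4 + (-99)
= -176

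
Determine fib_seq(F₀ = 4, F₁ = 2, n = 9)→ [4, 2, 6, 8, 14, 22, 36, 58, 94]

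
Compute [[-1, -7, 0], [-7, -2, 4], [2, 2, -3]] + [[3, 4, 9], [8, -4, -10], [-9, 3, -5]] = [[2, -3, 9], [1, -6, -6], [-7, 5, -8]]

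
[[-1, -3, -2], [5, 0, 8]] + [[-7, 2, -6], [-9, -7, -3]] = [[-8, -1, -8], [-4, -7, 5]]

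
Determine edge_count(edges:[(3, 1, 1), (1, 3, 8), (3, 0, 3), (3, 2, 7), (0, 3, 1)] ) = 5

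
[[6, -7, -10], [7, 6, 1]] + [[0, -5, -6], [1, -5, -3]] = [[6, -12, -16], [8, 1, -2]]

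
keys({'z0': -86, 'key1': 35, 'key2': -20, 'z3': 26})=['z0', 'key1', 'key2', 'z3']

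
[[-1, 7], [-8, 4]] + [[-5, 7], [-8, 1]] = [[-6, 14], [-16, 5]]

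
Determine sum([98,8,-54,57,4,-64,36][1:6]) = -49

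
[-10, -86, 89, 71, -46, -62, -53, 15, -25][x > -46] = keep x where x > -46: -10✓, -86✗, 89✓, 71✓, -46✗, -62✗, -53✗, 15✓, -25✓
= [-10, 89, 71, 15, -25]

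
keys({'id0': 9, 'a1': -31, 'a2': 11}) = ['id0', 'a1', 'a2']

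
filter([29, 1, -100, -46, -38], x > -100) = keep x where x > -100: 29✓, 1✓, -100✗, -46✓, -38✓
= [29, 1, -46, -38]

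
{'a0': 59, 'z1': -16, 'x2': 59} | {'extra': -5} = {'a0': 59, 'z1': -16, 'x2': 59, 'extra': -5}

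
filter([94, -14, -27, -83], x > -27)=keep x where x > -27: 94✓, -14✓, -27✗, -83✗
= [94, -14]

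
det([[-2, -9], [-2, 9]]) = -36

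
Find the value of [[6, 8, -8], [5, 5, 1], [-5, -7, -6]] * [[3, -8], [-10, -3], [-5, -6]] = [[-22, -24], [-40, -61], [85, 97]]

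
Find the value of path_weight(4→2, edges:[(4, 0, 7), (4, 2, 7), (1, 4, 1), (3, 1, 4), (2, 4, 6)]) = w(4→2)=7
= 7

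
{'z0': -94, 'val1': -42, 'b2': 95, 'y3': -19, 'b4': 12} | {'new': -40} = {'z0': -94, 'val1': -42, 'b2': 95, 'y3': -19, 'b4': 12, 'new': -40}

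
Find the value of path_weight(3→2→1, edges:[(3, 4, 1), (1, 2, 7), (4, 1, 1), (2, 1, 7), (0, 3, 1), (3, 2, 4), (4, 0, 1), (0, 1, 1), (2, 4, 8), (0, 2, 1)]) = 11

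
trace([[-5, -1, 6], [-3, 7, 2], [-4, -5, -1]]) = diagonal: (-5) + 7 + (-1)
= 1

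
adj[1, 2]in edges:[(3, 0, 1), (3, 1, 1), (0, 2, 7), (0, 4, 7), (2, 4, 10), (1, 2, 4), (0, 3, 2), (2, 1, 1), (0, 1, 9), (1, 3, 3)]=4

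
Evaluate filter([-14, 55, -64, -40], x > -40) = keep x where x > -40: -14✓, 55✓, -64✗, -40✗
= [-14, 55]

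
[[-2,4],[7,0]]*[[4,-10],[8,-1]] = [[24, 16], [28, -70]]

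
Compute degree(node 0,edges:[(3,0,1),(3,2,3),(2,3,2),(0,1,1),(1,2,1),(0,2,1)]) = 3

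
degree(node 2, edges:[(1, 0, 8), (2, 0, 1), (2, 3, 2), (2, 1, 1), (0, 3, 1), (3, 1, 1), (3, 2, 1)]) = incident: (2,0), (2,3), (2,1), (3,2)
= 4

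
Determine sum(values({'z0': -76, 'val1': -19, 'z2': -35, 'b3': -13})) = -143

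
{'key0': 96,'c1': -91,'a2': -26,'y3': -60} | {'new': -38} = {'key0': 96, 'c1': -91, 'a2': -26, 'y3': -60, 'new': -38}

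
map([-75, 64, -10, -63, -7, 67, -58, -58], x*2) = -75*2=-150, 64*2=128, -10*2=-20, -63*2=-126, -7*2=-14, 67*2=134, -58*2=-116, -58*2=-116
= [-150, 128, -20, -126, -14, 134, -116, -116]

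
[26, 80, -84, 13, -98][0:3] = [26, 80, -84]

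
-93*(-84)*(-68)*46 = -24435936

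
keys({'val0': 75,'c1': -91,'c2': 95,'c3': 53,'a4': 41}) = ['val0', 'c1', 'c2', 'c3', 'a4']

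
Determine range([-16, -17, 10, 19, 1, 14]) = 36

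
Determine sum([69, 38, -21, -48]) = 38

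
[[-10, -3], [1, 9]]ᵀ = [[-10, 1], [-3, 9]]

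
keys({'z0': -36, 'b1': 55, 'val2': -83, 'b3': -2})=['z0', 'b1', 'val2', 'b3']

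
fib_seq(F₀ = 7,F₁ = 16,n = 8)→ F_2 = F_1 + F_0 = 23
F_3 = F_2 + F_1 = 39
F_4 = F_3 + F_2 = 62
...
= [7, 16, 23, 39, 62, 101, 163, 264]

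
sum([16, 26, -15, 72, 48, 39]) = 186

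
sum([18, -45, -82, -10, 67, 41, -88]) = -99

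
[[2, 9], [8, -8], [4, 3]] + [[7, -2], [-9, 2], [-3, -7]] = [[9, 7], [-1, -6], [1, -4]]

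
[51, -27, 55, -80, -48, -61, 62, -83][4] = -48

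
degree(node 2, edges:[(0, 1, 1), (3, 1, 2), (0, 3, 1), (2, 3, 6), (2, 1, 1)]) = 2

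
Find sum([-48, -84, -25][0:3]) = slice → [-48, -84, -25]
(-48) + (-84) + (-25)
= -157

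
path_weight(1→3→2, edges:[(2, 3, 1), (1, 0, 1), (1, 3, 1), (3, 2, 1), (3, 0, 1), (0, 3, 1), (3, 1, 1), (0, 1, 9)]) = 2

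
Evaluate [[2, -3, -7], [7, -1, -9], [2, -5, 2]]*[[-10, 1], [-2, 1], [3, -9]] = C[0][0] = (2)*(-10) + (-3)*(-2) + (-7)*(3) = -35
C[0][1] = (2)*(1) + (-3)*(1) + (-7)*(-9) = 62
C[1][0] = (7)*(-10) + (-1)*(-2) + (-9)*(3) = -95
C[1][1] = (7)*(1) + (-1)*(1) + (-9)*(-9) = 87
C[2][0] = (2)*(-10) + (-5)*(-2) + (2)*(3) = -4
C[2][1] = (2)*(1) + (-5)*(1) + (2)*(-9) = -21
= [[-35, 62], [-95, 87], [-4, -21]]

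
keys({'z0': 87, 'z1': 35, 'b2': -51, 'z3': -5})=['z0', 'z1', 'b2', 'z3']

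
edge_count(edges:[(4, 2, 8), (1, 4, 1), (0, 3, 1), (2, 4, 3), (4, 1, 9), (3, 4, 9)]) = 6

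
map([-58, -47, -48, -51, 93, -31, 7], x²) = (-58)²=3364, (-47)²=2209, (-48)²=2304, (-51)²=2601, (93)²=8649, (-31)²=961, (7)²=49
= [3364, 2209, 2304, 2601, 8649, 961, 49]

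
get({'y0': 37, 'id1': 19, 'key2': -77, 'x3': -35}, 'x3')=-35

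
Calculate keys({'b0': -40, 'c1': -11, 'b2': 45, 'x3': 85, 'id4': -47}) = ['b0', 'c1', 'b2', 'x3', 'id4']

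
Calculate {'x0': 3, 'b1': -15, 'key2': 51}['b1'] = -15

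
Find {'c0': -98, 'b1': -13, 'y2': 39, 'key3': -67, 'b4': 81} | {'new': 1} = {'c0': -98, 'b1': -13, 'y2': 39, 'key3': -67, 'b4': 81, 'new': 1}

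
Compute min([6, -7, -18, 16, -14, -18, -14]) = -18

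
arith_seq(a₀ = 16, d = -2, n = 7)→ a_0 = 16 + 0*-2 = 16
a_1 = 16 + 1*-2 = 14
a_2 = 16 + 2*-2 = 12
...
= [16, 14, 12, 10, 8, 6, 4]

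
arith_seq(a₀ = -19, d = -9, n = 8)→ a_0 = -19 + 0*-9 = -19
a_1 = -19 + 1*-9 = -28
a_2 = -19 + 2*-9 = -37
...
= [-19, -28, -37, -46, -55, -64, -73, -82]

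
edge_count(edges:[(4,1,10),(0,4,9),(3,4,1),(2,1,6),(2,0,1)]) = 5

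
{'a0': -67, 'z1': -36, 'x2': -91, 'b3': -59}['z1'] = -36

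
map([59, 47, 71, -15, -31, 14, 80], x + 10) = [69, 57, 81, -5, -21, 24, 90]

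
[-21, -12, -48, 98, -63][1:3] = [-12, -48]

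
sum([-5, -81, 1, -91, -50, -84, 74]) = (-5) + (-81) + 1 + (-91) + (-50) + (-84) + 74
= -236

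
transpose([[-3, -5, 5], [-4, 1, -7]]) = [[-3, -4], [-5, 1], [5, -7]]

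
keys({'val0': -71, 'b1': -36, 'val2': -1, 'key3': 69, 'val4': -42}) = ['val0', 'b1', 'val2', 'key3', 'val4']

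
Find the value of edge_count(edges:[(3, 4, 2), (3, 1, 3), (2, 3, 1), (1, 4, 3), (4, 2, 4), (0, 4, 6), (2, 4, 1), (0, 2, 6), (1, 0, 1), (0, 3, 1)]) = 10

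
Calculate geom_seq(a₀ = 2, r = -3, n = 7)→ a_0 = 2*(-3)^0 = 2
a_1 = 2*(-3)^1 = -6
a_2 = 2*(-3)^2 = 18
...
= [2, -6, 18, -54, 162, -486, 1458]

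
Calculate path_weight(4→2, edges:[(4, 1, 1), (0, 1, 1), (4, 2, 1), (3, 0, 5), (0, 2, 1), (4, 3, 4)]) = 1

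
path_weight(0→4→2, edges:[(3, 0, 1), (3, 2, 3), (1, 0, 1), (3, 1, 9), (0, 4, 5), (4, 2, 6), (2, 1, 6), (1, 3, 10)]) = w(0→4)=5 + w(4→2)=6
= 11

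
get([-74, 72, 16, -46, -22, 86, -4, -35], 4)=-22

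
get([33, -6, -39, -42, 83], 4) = 83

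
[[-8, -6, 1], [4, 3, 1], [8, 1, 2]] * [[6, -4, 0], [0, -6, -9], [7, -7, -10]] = C[0][0] = (-8)*(6) + (-6)*(0) + (1)*(7) = -41
C[0][1] = (-8)*(-4) + (-6)*(-6) + (1)*(-7) = 61
C[0][2] = (-8)*(0) + (-6)*(-9) + (1)*(-10) = 44
C[1][0] = (4)*(6) + (3)*(0) + (1)*(7) = 31
C[1][1] = (4)*(-4) + (3)*(-6) + (1)*(-7) = -41
C[1][2] = (4)*(0) + (3)*(-9) + (1)*(-10) = -37
... (3 more cells)
= [[-41, 61, 44], [31, -41, -37], [62, -52, -29]]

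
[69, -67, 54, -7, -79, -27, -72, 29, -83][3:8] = [-7, -79, -27, -72, 29]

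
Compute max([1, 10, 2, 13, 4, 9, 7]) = 13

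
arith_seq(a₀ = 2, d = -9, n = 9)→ a_0 = 2 + 0*-9 = 2
a_1 = 2 + 1*-9 = -7
a_2 = 2 + 2*-9 = -16
...
= [2, -7, -16, -25, -34, -43, -52, -61, -70]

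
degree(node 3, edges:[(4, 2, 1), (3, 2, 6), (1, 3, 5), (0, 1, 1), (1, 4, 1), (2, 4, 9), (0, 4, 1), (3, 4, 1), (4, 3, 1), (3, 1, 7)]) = 5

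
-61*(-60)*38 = 139080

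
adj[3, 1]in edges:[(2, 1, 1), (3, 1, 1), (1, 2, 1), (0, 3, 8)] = 1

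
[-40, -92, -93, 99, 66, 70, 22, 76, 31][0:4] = [-40, -92, -93, 99]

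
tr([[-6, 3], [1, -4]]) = diagonal: (-6) + (-4)
= -10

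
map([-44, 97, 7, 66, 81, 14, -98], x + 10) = [-34, 107, 17, 76, 91, 24, -88]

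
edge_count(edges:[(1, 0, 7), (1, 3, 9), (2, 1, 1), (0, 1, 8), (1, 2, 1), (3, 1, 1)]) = 6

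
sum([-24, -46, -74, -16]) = (-24) + (-46) + (-74) + (-16)
= -160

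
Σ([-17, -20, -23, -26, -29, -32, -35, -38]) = (-17) + (-20) + (-23) + (-26) + (-29) + (-32) + (-35) + (-38)
= -220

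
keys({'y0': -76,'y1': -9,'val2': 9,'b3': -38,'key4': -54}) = ['y0', 'y1', 'val2', 'b3', 'key4']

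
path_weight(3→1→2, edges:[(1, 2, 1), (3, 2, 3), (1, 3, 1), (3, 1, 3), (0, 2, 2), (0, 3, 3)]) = w(3→1)=3 + w(1→2)=1
= 4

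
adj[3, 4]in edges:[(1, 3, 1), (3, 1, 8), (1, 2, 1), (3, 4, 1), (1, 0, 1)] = 1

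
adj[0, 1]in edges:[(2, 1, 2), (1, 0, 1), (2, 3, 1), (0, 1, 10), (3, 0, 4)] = 10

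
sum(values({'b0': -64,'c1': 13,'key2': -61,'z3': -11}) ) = -123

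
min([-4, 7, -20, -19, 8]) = -20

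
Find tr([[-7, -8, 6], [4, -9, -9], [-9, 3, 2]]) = -14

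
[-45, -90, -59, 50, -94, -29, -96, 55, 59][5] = -29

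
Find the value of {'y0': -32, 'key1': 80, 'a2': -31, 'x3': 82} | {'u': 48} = {'y0': -32, 'key1': 80, 'a2': -31, 'x3': 82, 'u': 48}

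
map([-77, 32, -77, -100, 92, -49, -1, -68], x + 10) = -77+10=-67, 32+10=42, -77+10=-67, -100+10=-90, 92+10=102, -49+10=-39, -1+10=9, -68+10=-58
= [-67, 42, -67, -90, 102, -39, 9, -58]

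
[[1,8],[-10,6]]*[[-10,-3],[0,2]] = [[-10, 13], [100, 42]]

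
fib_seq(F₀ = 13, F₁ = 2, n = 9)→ [13, 2, 15, 17, 32, 49, 81, 130, 211]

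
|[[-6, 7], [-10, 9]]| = 16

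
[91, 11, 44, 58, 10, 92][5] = 92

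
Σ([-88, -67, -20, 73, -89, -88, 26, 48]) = (-88) + (-67) + (-20) + 73 + (-89) + (-88) + 26 + 48
= -205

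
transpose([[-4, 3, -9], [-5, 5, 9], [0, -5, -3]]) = [[-4, -5, 0], [3, 5, -5], [-9, 9, -3]]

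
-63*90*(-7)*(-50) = -1984500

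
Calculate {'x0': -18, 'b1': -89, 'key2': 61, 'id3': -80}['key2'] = 61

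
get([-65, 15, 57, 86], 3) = 86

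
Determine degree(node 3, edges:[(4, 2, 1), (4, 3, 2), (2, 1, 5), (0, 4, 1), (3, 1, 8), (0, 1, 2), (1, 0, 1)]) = 2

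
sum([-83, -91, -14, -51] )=(-83) + (-91) + (-14) + (-51)
= -239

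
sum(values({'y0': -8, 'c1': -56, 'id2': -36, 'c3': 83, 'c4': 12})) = -5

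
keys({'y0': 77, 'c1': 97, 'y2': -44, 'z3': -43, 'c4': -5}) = ['y0', 'c1', 'y2', 'z3', 'c4']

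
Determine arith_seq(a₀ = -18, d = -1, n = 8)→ a_0 = -18 + 0*-1 = -18
a_1 = -18 + 1*-1 = -19
a_2 = -18 + 2*-1 = -20
...
= [-18, -19, -20, -21, -22, -23, -24, -25]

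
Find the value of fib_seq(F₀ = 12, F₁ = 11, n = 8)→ [12, 11, 23, 34, 57, 91, 148, 239]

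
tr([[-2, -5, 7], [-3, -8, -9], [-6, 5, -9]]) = -19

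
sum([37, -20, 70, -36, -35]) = 37 + (-20) + 70 + (-36) + (-35)
= 16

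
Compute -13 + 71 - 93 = -35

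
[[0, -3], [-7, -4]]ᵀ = [[0, -7], [-3, -4]]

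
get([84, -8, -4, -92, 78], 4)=78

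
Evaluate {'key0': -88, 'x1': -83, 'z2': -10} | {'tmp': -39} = {'key0': -88, 'x1': -83, 'z2': -10, 'tmp': -39}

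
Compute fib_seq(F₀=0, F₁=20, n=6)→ [0, 20, 20, 40, 60, 100]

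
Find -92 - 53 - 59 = -204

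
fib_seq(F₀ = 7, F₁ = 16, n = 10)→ [7, 16, 23, 39, 62, 101, 163, 264, 427, 691]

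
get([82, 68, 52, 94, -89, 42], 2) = 52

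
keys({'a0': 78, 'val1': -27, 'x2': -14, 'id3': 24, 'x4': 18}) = ['a0', 'val1', 'x2', 'id3', 'x4']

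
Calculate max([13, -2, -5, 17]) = 17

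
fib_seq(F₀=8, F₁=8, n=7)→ F_2 = F_1 + F_0 = 16
F_3 = F_2 + F_1 = 24
F_4 = F_3 + F_2 = 40
...
= [8, 8, 16, 24, 40, 64, 104]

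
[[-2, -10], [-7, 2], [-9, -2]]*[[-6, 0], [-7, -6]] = C[0][0] = (-2)*(-6) + (-10)*(-7) = 82
C[0][1] = (-2)*(0) + (-10)*(-6) = 60
C[1][0] = (-7)*(-6) + (2)*(-7) = 28
C[1][1] = (-7)*(0) + (2)*(-6) = -12
C[2][0] = (-9)*(-6) + (-2)*(-7) = 68
C[2][1] = (-9)*(0) + (-2)*(-6) = 12
= [[82, 60], [28, -12], [68, 12]]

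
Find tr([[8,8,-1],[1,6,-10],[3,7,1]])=diagonal: 8 + 6 + 1
= 15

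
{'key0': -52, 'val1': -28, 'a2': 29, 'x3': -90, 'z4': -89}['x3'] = -90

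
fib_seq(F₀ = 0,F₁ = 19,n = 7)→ [0, 19, 19, 38, 57, 95, 152]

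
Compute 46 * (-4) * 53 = -9752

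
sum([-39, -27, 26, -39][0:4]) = slice → [-39, -27, 26, -39]
(-39) + (-27) + 26 + (-39)
= -79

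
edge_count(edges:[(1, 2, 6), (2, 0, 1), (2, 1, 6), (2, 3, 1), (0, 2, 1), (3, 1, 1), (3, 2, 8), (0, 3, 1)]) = 8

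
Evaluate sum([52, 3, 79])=134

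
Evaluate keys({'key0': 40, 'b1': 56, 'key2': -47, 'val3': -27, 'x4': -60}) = ['key0', 'b1', 'key2', 'val3', 'x4']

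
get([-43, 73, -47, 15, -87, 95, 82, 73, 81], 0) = -43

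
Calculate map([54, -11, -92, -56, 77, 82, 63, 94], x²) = [2916, 121, 8464, 3136, 5929, 6724, 3969, 8836]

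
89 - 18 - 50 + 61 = 82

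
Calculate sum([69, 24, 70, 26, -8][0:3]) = 163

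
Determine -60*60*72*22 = -5702400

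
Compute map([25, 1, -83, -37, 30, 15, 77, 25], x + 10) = [35, 11, -73, -27, 40, 25, 87, 35]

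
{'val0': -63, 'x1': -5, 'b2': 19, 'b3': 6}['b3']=6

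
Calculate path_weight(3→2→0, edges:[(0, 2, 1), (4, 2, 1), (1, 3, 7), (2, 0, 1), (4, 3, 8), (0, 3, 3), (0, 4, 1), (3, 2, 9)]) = w(3→2)=9 + w(2→0)=1
= 10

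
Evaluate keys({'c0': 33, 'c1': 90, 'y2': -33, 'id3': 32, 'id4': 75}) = ['c0', 'c1', 'y2', 'id3', 'id4']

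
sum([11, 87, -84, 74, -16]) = 72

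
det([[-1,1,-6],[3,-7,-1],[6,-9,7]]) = -59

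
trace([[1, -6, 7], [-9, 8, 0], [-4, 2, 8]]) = diagonal: 1 + 8 + 8
= 17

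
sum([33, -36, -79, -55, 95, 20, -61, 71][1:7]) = slice → [-36, -79, -55, 95, 20, -61]
(-36) + (-79) + (-55) + 95 + 20 + (-61)
= -116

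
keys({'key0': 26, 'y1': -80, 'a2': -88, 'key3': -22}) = ['key0', 'y1', 'a2', 'key3']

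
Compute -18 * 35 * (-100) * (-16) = -1008000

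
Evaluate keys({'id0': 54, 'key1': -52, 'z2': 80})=['id0', 'key1', 'z2']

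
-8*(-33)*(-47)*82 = -1017456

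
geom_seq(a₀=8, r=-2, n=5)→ a_0 = 8*(-2)^0 = 8
a_1 = 8*(-2)^1 = -16
a_2 = 8*(-2)^2 = 32
...
= [8, -16, 32, -64, 128]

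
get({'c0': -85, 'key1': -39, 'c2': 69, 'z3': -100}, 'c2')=69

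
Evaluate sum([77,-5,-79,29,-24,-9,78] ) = 77 + (-5) + (-79) + 29 + (-24) + (-9) + 78
= 67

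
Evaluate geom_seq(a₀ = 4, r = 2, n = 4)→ a_0 = 4*2^0 = 4
a_1 = 4*2^1 = 8
a_2 = 4*2^2 = 16
...
= [4, 8, 16, 32]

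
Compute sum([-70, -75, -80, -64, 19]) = (-70) + (-75) + (-80) + (-64) + 19
= -270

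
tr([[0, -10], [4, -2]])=-2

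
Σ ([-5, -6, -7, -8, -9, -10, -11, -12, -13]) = (-5) + (-6) + (-7) + (-8) + (-9) + (-10) + (-11) + (-12) + (-13)
= -81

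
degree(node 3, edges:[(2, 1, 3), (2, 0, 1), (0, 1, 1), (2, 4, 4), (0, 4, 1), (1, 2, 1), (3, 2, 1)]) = incident: (3,2)
= 1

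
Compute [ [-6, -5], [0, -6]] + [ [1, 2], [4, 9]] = [[-5, -3], [4, 3]]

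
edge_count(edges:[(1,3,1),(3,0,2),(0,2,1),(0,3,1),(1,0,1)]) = 5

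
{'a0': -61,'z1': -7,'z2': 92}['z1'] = -7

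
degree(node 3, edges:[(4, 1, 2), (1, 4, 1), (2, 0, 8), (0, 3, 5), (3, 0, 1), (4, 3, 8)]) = incident: (0,3), (3,0), (4,3)
= 3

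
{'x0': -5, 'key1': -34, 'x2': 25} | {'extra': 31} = {'x0': -5, 'key1': -34, 'x2': 25, 'extra': 31}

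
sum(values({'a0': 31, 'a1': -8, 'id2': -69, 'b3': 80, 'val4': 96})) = 130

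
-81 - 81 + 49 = -113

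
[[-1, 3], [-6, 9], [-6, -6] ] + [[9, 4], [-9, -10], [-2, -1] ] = [[8, 7], [-15, -1], [-8, -7]]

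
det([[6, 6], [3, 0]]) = -18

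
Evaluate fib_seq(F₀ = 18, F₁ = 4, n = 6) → [18, 4, 22, 26, 48, 74]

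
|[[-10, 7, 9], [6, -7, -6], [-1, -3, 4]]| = 109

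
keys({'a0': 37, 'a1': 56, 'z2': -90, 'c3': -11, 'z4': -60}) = ['a0', 'a1', 'z2', 'c3', 'z4']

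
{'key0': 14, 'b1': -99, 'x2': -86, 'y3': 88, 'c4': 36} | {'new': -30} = {'key0': 14, 'b1': -99, 'x2': -86, 'y3': 88, 'c4': 36, 'new': -30}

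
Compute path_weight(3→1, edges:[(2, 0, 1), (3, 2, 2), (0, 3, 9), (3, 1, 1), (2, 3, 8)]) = 1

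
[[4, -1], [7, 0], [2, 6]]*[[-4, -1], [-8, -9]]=[[-8, 5], [-28, -7], [-56, -56]]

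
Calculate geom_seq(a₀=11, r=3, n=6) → [11, 33, 99, 297, 891, 2673]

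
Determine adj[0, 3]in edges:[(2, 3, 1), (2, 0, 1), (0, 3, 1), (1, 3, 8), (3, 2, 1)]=1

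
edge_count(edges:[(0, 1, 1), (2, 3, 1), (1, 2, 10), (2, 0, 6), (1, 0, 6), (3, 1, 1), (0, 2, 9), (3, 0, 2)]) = 8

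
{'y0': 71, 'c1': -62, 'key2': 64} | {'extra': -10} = {'y0': 71, 'c1': -62, 'key2': 64, 'extra': -10}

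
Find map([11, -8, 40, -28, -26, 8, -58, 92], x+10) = [21, 2, 50, -18, -16, 18, -48, 102]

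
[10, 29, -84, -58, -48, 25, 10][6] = 10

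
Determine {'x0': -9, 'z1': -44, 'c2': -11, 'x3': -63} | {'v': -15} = {'x0': -9, 'z1': -44, 'c2': -11, 'x3': -63, 'v': -15}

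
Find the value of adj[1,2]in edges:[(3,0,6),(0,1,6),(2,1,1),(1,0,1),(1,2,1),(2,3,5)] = 1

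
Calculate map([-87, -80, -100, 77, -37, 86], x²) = (-87)²=7569, (-80)²=6400, (-100)²=10000, (77)²=5929, (-37)²=1369, (86)²=7396
= [7569, 6400, 10000, 5929, 1369, 7396]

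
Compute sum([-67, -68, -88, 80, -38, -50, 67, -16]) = (-67) + (-68) + (-88) + 80 + (-38) + (-50) + 67 + (-16)
= -180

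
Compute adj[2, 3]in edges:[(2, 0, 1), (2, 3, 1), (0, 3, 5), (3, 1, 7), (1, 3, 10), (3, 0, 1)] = 1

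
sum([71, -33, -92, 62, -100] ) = -92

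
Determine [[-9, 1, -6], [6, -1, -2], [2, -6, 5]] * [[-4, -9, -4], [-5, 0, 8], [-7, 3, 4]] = [[73, 63, 20], [-5, -60, -40], [-13, -3, -36]]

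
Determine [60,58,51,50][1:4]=[58, 51, 50]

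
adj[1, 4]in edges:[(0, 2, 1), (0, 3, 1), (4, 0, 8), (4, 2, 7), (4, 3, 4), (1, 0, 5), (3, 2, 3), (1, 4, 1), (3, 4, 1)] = 1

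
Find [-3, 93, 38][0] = -3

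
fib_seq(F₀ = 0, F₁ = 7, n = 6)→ [0, 7, 7, 14, 21, 35]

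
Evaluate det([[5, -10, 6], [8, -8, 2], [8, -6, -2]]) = (1)*(5)*det([[-8, 2], [-6, -2]]) + (-1)*(-10)*det([[8, 2], [8, -2]]) + (1)*(6)*det([[8, -8], [8, -6]])
= 140 + -320 + 96
= -84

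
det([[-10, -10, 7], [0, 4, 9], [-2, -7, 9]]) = -754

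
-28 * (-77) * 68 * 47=6890576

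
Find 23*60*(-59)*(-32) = 2605440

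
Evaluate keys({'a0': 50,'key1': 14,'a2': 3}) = ['a0', 'key1', 'a2']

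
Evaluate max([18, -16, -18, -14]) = 18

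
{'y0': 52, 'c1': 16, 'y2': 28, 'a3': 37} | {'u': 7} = {'y0': 52, 'c1': 16, 'y2': 28, 'a3': 37, 'u': 7}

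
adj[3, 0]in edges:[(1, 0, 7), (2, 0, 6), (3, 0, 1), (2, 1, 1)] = 1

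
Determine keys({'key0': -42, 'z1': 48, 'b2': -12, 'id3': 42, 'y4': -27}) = ['key0', 'z1', 'b2', 'id3', 'y4']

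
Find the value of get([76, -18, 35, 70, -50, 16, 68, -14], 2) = 35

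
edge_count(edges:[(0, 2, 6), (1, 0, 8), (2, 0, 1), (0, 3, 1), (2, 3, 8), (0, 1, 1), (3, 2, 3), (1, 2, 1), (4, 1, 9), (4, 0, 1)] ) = 10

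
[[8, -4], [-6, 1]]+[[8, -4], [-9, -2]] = [[16, -8], [-15, -1]]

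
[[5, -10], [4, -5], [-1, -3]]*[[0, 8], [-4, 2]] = C[0][0] = (5)*(0) + (-10)*(-4) = 40
C[0][1] = (5)*(8) + (-10)*(2) = 20
C[1][0] = (4)*(0) + (-5)*(-4) = 20
C[1][1] = (4)*(8) + (-5)*(2) = 22
C[2][0] = (-1)*(0) + (-3)*(-4) = 12
C[2][1] = (-1)*(8) + (-3)*(2) = -14
= [[40, 20], [20, 22], [12, -14]]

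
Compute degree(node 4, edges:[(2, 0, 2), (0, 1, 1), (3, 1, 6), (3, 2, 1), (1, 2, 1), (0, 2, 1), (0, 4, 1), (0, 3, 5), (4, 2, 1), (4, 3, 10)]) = incident: (0,4), (4,2), (4,3)
= 3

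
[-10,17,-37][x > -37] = [-10, 17]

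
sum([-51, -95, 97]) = -49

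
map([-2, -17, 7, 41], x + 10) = -2+10=8, -17+10=-7, 7+10=17, 41+10=51
= [8, -7, 17, 51]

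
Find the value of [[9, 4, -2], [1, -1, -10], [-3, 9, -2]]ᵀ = [[9, 1, -3], [4, -1, 9], [-2, -10, -2]]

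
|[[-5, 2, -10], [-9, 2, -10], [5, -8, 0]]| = -320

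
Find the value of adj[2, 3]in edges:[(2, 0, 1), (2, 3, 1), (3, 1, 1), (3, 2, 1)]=1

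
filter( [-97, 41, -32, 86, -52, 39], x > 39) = keep x where x > 39: -97✗, 41✓, -32✗, 86✓, -52✗, 39✗
= [41, 86]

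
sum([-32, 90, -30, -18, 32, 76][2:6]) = slice → [-30, -18, 32, 76]
(-30) + (-18) + 32 + 76
= 60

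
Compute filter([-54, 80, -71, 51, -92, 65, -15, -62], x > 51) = [80, 65]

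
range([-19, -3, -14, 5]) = 24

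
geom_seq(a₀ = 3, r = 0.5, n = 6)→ a_0 = 3*0.5^0 = 3.0
a_1 = 3*0.5^1 = 1.5
a_2 = 3*0.5^2 = 0.75
...
= [3.0, 1.5, 0.75, 0.375, 0.1875, 0.09375]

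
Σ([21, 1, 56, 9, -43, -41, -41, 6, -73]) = -105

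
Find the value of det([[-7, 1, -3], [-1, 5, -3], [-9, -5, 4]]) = -154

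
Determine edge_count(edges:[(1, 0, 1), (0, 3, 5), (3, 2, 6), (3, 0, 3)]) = 4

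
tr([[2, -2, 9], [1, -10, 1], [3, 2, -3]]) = -11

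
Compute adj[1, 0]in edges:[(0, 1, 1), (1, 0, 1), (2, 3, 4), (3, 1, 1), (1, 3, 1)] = 1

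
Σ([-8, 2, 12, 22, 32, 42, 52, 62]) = (-8) + 2 + 12 + 22 + 32 + 42 + 52 + 62
= 216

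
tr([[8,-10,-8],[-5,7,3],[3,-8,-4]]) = diagonal: 8 + 7 + (-4)
= 11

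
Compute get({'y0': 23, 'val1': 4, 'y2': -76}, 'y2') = -76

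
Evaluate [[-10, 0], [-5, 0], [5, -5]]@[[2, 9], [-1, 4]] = [[-20, -90], [-10, -45], [15, 25]]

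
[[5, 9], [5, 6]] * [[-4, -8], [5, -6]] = C[0][0] = (5)*(-4) + (9)*(5) = 25
C[0][1] = (5)*(-8) + (9)*(-6) = -94
C[1][0] = (5)*(-4) + (6)*(5) = 10
C[1][1] = (5)*(-8) + (6)*(-6) = -76
= [[25, -94], [10, -76]]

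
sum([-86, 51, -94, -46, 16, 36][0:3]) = slice → [-86, 51, -94]
(-86) + 51 + (-94)
= -129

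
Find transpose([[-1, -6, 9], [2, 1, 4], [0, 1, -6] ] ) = [[-1, 2, 0], [-6, 1, 1], [9, 4, -6]]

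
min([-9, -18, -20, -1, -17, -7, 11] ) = -20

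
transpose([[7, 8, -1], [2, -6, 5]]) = [[7, 2], [8, -6], [-1, 5]]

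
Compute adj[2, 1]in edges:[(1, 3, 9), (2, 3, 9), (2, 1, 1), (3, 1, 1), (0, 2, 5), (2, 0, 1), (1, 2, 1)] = 1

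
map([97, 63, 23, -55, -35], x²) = (97)²=9409, (63)²=3969, (23)²=529, (-55)²=3025, (-35)²=1225
= [9409, 3969, 529, 3025, 1225]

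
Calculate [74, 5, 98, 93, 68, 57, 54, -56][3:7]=[93, 68, 57, 54]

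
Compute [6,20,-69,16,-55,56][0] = 6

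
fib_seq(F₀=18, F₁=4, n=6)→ [18, 4, 22, 26, 48, 74]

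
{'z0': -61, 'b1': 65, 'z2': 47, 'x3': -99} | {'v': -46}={'z0': -61, 'b1': 65, 'z2': 47, 'x3': -99, 'v': -46}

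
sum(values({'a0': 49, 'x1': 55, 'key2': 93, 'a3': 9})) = 49 + 55 + 93 + 9
= 206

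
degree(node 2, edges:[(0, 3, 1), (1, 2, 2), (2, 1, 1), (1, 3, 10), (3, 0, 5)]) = incident: (1,2), (2,1)
= 2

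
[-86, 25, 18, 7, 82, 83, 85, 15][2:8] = [18, 7, 82, 83, 85, 15]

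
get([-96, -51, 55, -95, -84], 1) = -51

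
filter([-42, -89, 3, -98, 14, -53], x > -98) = keep x where x > -98: -42✓, -89✓, 3✓, -98✗, 14✓, -53✓
= [-42, -89, 3, 14, -53]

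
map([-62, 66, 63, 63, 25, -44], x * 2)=[-124, 132, 126, 126, 50, -88]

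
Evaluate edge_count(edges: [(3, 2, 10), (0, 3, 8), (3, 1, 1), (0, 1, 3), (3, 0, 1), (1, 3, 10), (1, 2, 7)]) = 7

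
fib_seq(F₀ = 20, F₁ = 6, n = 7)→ [20, 6, 26, 32, 58, 90, 148]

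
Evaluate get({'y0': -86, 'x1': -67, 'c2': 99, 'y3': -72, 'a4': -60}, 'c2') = 99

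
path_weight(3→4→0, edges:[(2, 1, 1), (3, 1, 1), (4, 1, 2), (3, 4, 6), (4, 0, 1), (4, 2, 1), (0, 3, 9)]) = 7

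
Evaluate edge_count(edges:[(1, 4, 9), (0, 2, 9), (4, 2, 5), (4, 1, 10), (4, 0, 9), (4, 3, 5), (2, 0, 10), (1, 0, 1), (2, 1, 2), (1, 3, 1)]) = 10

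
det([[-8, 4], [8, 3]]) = (-8)*(3) - (4)*(8)
= -56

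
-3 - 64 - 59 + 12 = -114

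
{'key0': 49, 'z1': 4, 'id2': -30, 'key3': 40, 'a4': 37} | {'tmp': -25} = {'key0': 49, 'z1': 4, 'id2': -30, 'key3': 40, 'a4': 37, 'tmp': -25}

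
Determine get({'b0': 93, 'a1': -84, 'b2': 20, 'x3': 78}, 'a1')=-84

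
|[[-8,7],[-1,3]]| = (-8)*(3) - (7)*(-1)
= -17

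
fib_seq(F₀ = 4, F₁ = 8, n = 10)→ F_2 = F_1 + F_0 = 12
F_3 = F_2 + F_1 = 20
F_4 = F_3 + F_2 = 32
...
= [4, 8, 12, 20, 32, 52, 84, 136, 220, 356]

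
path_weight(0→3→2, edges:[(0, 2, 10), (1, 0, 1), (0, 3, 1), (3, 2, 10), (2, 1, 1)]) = 11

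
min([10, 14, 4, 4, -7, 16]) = -7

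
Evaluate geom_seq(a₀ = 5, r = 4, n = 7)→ [5, 20, 80, 320, 1280, 5120, 20480]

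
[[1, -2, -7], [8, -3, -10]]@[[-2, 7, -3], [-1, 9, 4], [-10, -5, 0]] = [[70, 24, -11], [87, 79, -36]]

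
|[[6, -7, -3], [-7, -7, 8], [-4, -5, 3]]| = (1)*(6)*det([[-7, 8], [-5, 3]]) + (-1)*(-7)*det([[-7, 8], [-4, 3]]) + (1)*(-3)*det([[-7, -7], [-4, -5]])
= 114 + 77 + -21
= 170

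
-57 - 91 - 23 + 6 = -165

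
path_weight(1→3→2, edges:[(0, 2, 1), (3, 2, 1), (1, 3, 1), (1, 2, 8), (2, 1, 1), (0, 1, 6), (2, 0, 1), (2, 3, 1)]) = w(1→3)=1 + w(3→2)=1
= 2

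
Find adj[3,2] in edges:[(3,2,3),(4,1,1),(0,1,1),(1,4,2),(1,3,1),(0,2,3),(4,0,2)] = 3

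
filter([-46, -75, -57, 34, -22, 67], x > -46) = [34, -22, 67]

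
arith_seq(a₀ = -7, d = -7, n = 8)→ [-7, -14, -21, -28, -35, -42, -49, -56]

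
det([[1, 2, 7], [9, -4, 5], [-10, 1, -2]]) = -278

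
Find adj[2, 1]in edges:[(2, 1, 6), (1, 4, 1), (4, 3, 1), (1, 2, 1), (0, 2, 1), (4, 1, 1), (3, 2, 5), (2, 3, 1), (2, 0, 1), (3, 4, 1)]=6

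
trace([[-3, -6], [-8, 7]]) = 4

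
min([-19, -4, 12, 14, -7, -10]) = -19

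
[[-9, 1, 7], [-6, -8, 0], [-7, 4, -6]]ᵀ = [[-9, -6, -7], [1, -8, 4], [7, 0, -6]]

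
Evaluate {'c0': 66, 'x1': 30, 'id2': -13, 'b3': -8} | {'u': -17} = {'c0': 66, 'x1': 30, 'id2': -13, 'b3': -8, 'u': -17}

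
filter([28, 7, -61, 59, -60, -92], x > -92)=keep x where x > -92: 28✓, 7✓, -61✓, 59✓, -60✓, -92✗
= [28, 7, -61, 59, -60]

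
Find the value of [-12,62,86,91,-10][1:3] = [62, 86]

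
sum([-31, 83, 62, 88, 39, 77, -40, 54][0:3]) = 114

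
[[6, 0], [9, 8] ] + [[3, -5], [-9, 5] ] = [[9, -5], [0, 13]]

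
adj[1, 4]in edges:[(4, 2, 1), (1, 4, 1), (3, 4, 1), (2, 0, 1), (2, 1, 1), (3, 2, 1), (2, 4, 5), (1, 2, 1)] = 1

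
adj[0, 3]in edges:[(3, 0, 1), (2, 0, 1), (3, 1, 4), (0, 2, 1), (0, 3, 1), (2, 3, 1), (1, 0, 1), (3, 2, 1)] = 1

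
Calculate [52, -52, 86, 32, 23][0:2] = [52, -52]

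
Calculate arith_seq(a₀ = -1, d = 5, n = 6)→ a_0 = -1 + 0*5 = -1
a_1 = -1 + 1*5 = 4
a_2 = -1 + 2*5 = 9
...
= [-1, 4, 9, 14, 19, 24]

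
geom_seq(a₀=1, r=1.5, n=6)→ a_0 = 1*1.5^0 = 1.0
a_1 = 1*1.5^1 = 1.5
a_2 = 1*1.5^2 = 2.25
...
= [1.0, 1.5, 2.25, 3.375, 5.0625, 7.59375]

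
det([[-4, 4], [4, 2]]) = (-4)*(2) - (4)*(4)
= -24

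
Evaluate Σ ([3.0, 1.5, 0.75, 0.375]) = 5.625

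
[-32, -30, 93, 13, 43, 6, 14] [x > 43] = [93]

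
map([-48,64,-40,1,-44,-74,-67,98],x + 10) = [-38, 74, -30, 11, -34, -64, -57, 108]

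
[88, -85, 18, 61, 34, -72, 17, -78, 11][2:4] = [18, 61]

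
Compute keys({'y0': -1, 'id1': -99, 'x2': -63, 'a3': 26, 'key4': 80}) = ['y0', 'id1', 'x2', 'a3', 'key4']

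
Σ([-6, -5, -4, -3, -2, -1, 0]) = (-6) + (-5) + (-4) + (-3) + (-2) + (-1) + 0
= -21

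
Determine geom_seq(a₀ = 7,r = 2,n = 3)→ a_0 = 7*2^0 = 7
a_1 = 7*2^1 = 14
a_2 = 7*2^2 = 28
= [7, 14, 28]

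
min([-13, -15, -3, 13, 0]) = -15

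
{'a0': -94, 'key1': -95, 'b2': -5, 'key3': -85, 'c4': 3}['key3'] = -85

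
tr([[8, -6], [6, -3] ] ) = 5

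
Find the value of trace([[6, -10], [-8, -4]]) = 2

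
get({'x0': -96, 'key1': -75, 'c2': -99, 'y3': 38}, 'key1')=-75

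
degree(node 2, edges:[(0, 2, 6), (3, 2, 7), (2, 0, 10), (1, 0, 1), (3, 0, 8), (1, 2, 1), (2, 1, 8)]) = incident: (0,2), (3,2), (2,0), (1,2), (2,1)
= 5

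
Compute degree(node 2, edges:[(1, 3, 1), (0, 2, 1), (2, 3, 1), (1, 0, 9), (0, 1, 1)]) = 2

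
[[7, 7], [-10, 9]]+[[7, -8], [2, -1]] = [[14, -1], [-8, 8]]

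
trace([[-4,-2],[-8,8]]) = 4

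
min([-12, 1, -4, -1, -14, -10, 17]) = -14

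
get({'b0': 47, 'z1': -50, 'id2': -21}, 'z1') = -50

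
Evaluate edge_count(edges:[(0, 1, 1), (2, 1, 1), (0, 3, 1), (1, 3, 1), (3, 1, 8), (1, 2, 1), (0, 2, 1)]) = 7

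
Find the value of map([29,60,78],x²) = (29)²=841, (60)²=3600, (78)²=6084
= [841, 3600, 6084]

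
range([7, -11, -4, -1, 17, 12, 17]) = 28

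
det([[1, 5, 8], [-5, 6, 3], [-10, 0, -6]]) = 144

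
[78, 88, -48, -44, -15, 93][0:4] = [78, 88, -48, -44]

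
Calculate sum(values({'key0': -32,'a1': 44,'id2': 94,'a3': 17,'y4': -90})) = (-32) + 44 + 94 + 17 + (-90)
= 33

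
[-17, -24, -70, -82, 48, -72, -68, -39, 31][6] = -68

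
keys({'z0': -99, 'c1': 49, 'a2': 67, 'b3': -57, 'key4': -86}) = ['z0', 'c1', 'a2', 'b3', 'key4']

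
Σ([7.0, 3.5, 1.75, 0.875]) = 7.0 + 3.5 + 1.75 + 0.875
= 13.125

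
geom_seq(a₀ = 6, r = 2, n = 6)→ a_0 = 6*2^0 = 6
a_1 = 6*2^1 = 12
a_2 = 6*2^2 = 24
...
= [6, 12, 24, 48, 96, 192]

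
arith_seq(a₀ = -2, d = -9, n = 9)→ a_0 = -2 + 0*-9 = -2
a_1 = -2 + 1*-9 = -11
a_2 = -2 + 2*-9 = -20
...
= [-2, -11, -20, -29, -38, -47, -56, -65, -74]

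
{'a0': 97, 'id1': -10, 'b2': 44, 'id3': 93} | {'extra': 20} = {'a0': 97, 'id1': -10, 'b2': 44, 'id3': 93, 'extra': 20}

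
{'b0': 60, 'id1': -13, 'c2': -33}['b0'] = 60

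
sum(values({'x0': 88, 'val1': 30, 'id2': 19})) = 137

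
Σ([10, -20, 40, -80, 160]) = 110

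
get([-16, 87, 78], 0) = -16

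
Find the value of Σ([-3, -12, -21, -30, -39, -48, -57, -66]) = (-3) + (-12) + (-21) + (-30) + (-39) + (-48) + (-57) + (-66)
= -276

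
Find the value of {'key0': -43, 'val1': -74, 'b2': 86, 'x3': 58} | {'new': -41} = {'key0': -43, 'val1': -74, 'b2': 86, 'x3': 58, 'new': -41}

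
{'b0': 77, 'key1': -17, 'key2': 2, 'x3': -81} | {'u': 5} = {'b0': 77, 'key1': -17, 'key2': 2, 'x3': -81, 'u': 5}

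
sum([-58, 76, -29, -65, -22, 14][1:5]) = slice → [76, -29, -65, -22]
76 + (-29) + (-65) + (-22)
= -40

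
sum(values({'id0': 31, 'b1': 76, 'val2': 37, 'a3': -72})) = 31 + 76 + 37 + (-72)
= 72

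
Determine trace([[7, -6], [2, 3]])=10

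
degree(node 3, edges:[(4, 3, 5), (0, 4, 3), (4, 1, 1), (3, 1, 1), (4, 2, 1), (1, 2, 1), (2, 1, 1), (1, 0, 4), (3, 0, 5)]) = incident: (4,3), (3,1), (3,0)
= 3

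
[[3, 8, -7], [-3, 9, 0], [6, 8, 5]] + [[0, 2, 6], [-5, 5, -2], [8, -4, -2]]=[[3, 10, -1], [-8, 14, -2], [14, 4, 3]]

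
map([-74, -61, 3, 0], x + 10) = [-64, -51, 13, 10]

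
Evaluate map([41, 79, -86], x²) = [1681, 6241, 7396]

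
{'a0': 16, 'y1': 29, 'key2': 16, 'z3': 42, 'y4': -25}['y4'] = -25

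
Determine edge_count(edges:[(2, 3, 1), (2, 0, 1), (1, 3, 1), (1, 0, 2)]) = 4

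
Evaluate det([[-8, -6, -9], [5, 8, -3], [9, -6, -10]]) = (1)*(-8)*det([[8, -3], [-6, -10]]) + (-1)*(-6)*det([[5, -3], [9, -10]]) + (1)*(-9)*det([[5, 8], [9, -6]])
= 784 + -138 + 918
= 1564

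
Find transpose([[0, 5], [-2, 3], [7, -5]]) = [[0, -2, 7], [5, 3, -5]]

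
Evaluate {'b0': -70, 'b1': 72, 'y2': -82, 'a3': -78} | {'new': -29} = {'b0': -70, 'b1': 72, 'y2': -82, 'a3': -78, 'new': -29}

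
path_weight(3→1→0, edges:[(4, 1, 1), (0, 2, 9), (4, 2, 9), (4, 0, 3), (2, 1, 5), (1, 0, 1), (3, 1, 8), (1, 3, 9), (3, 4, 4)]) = 9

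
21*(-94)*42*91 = -7544628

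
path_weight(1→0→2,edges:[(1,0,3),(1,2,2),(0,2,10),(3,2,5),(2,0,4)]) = w(1→0)=3 + w(0→2)=10
= 13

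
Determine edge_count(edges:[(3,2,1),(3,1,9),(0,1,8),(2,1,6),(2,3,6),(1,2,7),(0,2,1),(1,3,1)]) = 8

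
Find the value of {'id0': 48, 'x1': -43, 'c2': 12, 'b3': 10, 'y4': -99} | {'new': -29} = {'id0': 48, 'x1': -43, 'c2': 12, 'b3': 10, 'y4': -99, 'new': -29}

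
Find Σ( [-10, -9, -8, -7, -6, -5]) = -45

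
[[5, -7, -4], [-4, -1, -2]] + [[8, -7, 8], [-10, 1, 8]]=[[13, -14, 4], [-14, 0, 6]]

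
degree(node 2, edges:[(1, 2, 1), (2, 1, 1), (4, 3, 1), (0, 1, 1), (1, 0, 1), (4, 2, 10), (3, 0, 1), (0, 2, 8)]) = incident: (1,2), (2,1), (4,2), (0,2)
= 4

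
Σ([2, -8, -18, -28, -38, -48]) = 2 + (-8) + (-18) + (-28) + (-38) + (-48)
= -138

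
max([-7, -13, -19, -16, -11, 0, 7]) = 7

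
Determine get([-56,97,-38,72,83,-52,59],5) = -52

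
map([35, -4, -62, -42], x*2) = [70, -8, -124, -84]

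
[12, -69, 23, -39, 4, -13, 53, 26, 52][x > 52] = keep x where x > 52: 12✗, -69✗, 23✗, -39✗, 4✗, -13✗, 53✓, 26✗, 52✗
= [53]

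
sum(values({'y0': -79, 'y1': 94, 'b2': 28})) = (-79) + 94 + 28
= 43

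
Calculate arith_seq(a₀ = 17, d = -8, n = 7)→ a_0 = 17 + 0*-8 = 17
a_1 = 17 + 1*-8 = 9
a_2 = 17 + 2*-8 = 1
...
= [17, 9, 1, -7, -15, -23, -31]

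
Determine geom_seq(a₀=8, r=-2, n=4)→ a_0 = 8*(-2)^0 = 8
a_1 = 8*(-2)^1 = -16
a_2 = 8*(-2)^2 = 32
...
= [8, -16, 32, -64]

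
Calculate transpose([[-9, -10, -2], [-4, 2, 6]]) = [[-9, -4], [-10, 2], [-2, 6]]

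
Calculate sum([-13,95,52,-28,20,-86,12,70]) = (-13) + 95 + 52 + (-28) + 20 + (-86) + 12 + 70
= 122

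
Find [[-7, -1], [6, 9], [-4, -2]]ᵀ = [[-7, 6, -4], [-1, 9, -2]]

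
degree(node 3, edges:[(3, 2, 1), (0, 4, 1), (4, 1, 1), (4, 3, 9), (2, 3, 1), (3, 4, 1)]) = incident: (3,2), (4,3), (2,3), (3,4)
= 4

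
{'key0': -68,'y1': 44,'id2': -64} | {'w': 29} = {'key0': -68, 'y1': 44, 'id2': -64, 'w': 29}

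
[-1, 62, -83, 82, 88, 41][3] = 82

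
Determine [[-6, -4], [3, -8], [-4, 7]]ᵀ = [[-6, 3, -4], [-4, -8, 7]]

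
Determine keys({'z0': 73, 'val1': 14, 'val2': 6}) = ['z0', 'val1', 'val2']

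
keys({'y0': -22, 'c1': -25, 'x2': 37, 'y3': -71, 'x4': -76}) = ['y0', 'c1', 'x2', 'y3', 'x4']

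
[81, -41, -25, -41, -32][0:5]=[81, -41, -25, -41, -32]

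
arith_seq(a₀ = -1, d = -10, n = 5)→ [-1, -11, -21, -31, -41]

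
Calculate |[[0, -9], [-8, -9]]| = -72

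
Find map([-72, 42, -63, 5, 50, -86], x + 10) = -72+10=-62, 42+10=52, -63+10=-53, 5+10=15, 50+10=60, -86+10=-76
= [-62, 52, -53, 15, 60, -76]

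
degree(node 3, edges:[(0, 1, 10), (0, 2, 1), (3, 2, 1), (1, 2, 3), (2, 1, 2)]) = 1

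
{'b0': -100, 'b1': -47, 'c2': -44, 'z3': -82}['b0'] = -100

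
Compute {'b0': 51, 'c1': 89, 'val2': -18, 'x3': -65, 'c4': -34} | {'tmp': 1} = {'b0': 51, 'c1': 89, 'val2': -18, 'x3': -65, 'c4': -34, 'tmp': 1}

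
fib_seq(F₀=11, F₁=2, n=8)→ F_2 = F_1 + F_0 = 13
F_3 = F_2 + F_1 = 15
F_4 = F_3 + F_2 = 28
...
= [11, 2, 13, 15, 28, 43, 71, 114]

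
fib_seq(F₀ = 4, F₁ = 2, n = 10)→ [4, 2, 6, 8, 14, 22, 36, 58, 94, 152]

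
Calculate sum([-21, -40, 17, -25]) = (-21) + (-40) + 17 + (-25)
= -69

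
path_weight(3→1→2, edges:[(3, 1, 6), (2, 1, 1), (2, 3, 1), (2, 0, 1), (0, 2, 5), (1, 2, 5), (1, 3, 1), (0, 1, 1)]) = 11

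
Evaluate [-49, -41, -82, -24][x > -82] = [-49, -41, -24]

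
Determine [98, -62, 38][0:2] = [98, -62]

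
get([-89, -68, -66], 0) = -89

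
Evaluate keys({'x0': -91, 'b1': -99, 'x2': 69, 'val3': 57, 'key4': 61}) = ['x0', 'b1', 'x2', 'val3', 'key4']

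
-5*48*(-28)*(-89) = -598080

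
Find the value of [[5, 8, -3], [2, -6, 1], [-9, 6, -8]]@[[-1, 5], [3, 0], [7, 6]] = C[0][0] = (5)*(-1) + (8)*(3) + (-3)*(7) = -2
C[0][1] = (5)*(5) + (8)*(0) + (-3)*(6) = 7
C[1][0] = (2)*(-1) + (-6)*(3) + (1)*(7) = -13
C[1][1] = (2)*(5) + (-6)*(0) + (1)*(6) = 16
C[2][0] = (-9)*(-1) + (6)*(3) + (-8)*(7) = -29
C[2][1] = (-9)*(5) + (6)*(0) + (-8)*(6) = -93
= [[-2, 7], [-13, 16], [-29, -93]]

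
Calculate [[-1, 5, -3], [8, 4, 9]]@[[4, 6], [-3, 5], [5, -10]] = [[-34, 49], [65, -22]]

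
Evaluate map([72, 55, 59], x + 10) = 72+10=82, 55+10=65, 59+10=69
= [82, 65, 69]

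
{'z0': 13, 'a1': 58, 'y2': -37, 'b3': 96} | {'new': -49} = {'z0': 13, 'a1': 58, 'y2': -37, 'b3': 96, 'new': -49}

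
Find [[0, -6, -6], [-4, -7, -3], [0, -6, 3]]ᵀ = [[0, -4, 0], [-6, -7, -6], [-6, -3, 3]]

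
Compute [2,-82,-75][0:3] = [2, -82, -75]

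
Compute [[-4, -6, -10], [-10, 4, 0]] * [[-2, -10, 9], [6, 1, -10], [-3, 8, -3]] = C[0][0] = (-4)*(-2) + (-6)*(6) + (-10)*(-3) = 2
C[0][1] = (-4)*(-10) + (-6)*(1) + (-10)*(8) = -46
C[0][2] = (-4)*(9) + (-6)*(-10) + (-10)*(-3) = 54
C[1][0] = (-10)*(-2) + (4)*(6) + (0)*(-3) = 44
C[1][1] = (-10)*(-10) + (4)*(1) + (0)*(8) = 104
C[1][2] = (-10)*(9) + (4)*(-10) + (0)*(-3) = -130
= [[2, -46, 54], [44, 104, -130]]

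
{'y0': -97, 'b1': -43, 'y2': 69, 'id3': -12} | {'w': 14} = {'y0': -97, 'b1': -43, 'y2': 69, 'id3': -12, 'w': 14}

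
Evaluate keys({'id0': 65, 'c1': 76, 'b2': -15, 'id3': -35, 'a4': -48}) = ['id0', 'c1', 'b2', 'id3', 'a4']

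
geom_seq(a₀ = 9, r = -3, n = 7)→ a_0 = 9*(-3)^0 = 9
a_1 = 9*(-3)^1 = -27
a_2 = 9*(-3)^2 = 81
...
= [9, -27, 81, -243, 729, -2187, 6561]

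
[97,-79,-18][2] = -18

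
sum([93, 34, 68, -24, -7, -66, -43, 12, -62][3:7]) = slice → [-24, -7, -66, -43]
(-24) + (-7) + (-66) + (-43)
= -140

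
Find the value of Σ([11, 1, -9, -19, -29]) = 11 + 1 + (-9) + (-19) + (-29)
= -45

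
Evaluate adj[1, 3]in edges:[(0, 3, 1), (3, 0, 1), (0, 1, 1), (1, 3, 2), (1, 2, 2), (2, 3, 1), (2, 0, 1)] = 2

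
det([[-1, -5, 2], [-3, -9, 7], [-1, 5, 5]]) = (1)*(-1)*det([[-9, 7], [5, 5]]) + (-1)*(-5)*det([[-3, 7], [-1, 5]]) + (1)*(2)*det([[-3, -9], [-1, 5]])
= 80 + -40 + -48
= -8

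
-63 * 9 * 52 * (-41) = 1208844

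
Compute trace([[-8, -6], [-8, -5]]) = -13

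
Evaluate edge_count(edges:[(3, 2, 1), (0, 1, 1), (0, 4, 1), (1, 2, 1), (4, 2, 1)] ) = 5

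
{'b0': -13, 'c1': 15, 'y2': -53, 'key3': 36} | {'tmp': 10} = {'b0': -13, 'c1': 15, 'y2': -53, 'key3': 36, 'tmp': 10}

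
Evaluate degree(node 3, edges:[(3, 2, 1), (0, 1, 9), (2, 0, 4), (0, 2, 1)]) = 1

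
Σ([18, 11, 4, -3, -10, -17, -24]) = 18 + 11 + 4 + (-3) + (-10) + (-17) + (-24)
= -21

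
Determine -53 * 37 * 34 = -66674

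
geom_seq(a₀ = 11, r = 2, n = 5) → a_0 = 11*2^0 = 11
a_1 = 11*2^1 = 22
a_2 = 11*2^2 = 44
...
= [11, 22, 44, 88, 176]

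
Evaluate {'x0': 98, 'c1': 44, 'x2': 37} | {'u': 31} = {'x0': 98, 'c1': 44, 'x2': 37, 'u': 31}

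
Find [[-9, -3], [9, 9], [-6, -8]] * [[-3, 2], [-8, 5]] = [[51, -33], [-99, 63], [82, -52]]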